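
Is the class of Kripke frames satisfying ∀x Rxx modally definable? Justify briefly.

Yes: it is reflexivity, defined by the T schema □q → q.

Definable; □q → q defines it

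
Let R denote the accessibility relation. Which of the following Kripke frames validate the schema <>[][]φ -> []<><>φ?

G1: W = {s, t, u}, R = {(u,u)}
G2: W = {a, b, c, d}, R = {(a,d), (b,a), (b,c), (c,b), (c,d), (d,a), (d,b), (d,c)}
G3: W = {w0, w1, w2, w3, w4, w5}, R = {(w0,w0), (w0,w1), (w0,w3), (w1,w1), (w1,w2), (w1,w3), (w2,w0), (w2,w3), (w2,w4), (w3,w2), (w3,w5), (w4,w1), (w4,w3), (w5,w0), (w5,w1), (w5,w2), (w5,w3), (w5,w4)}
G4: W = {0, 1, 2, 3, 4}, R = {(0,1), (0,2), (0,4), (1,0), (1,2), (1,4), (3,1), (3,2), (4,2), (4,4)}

Frame correspondent (Sahlqvist): forall x forall y forall z ((xRy & xRz) -> exists w (y R^2 w & z R^2 w)) — i.e. a generalized confluence (Geach) condition.
G1: ✓.
G2: ✓.
G3: ✓.
G4: fails — 0R1, 0R2 but no w with 1R²w and 2R²w.

G1, G2, G3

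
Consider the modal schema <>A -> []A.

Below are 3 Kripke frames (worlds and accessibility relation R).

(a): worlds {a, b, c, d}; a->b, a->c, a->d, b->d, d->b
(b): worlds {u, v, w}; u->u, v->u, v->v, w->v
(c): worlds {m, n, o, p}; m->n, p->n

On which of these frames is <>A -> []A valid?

The schema corresponds to partial functionality: forall x forall y forall z (Rxy & Rxz -> y = z).
(a): fails — a sees both b and c.
(b): fails — v sees both u and v.
(c): ✓.
Valid on: (c).

(c)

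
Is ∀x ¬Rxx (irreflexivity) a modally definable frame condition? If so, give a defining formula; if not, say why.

Not definable by any modal formula

If a class were modally definable it would be closed under surjective bounded morphisms (Goldblatt–Thomason).
The 5-cycle (worlds s,t,u,v,w with s→t→u→v→w→s) is irreflexive, and the map sending every world to a single reflexive point • is a surjective bounded morphism (forth: every edge maps to (•,•); back: every world has a successor). So any modal formula valid on the 5-cycle is also valid on the reflexive point, which is not irreflexive.
So the class is not modally definable.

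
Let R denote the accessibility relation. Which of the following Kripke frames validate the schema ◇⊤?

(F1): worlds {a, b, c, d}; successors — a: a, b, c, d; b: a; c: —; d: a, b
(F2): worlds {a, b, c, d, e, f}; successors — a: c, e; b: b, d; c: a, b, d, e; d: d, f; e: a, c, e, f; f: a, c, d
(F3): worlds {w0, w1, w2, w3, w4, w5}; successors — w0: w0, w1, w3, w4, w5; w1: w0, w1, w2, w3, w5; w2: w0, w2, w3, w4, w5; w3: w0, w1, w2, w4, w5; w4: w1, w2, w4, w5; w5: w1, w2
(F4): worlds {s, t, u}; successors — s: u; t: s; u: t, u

(F2), (F3), (F4)

Frame correspondent (Sahlqvist): ∀x ∃y Rxy — i.e. seriality.
(F1): fails — world c has no successor.
(F2): condition met.
(F3): condition met.
(F4): condition met.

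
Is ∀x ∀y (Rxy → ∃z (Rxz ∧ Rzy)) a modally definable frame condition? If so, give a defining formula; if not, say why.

The condition is density. A defining modal formula is □□q → □q.
Suppose □□q→□q is valid. Take Rxy and set V(q)={w : xR²w}. Then □□q at x, so □q at x, so q at y, i.e. ∃z(Rxz∧Rzy).

Yes, by □□q → □q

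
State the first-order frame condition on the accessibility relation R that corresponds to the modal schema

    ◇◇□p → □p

∀x ∀y ∀z ((xR²y ∧ xRz) → ∃w (yRw ∧ z = w))

This is a Sahlqvist (Geach-type) schema ◇^2□^1p → □^1◇^0p.
First-order correspondent: ∀x ∀y ∀z ((xR²y ∧ xRz) → ∃w (yRw ∧ z = w)).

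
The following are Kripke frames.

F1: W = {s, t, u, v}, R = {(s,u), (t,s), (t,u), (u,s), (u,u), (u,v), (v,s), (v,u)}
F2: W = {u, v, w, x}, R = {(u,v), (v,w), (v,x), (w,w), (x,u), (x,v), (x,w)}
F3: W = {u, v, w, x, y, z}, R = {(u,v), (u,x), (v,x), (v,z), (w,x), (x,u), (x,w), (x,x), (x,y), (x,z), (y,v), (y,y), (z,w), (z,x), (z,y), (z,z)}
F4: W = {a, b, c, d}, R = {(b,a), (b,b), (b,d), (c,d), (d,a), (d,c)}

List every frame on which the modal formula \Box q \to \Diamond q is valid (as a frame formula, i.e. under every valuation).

F1, F2, F3

Frame correspondent (Sahlqvist): \forall x \exists y Rxy — i.e. seriality.
F1: ✓.
F2: ✓.
F3: ✓.
F4: fails — world a has no successor.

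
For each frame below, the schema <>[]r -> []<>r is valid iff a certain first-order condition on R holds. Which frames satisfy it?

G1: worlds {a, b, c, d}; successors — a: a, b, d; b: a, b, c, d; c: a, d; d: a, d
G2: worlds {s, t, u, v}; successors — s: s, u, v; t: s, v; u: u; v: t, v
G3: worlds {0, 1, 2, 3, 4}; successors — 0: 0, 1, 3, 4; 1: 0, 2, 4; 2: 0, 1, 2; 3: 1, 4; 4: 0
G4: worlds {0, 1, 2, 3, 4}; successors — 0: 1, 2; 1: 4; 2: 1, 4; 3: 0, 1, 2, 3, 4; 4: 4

G1

Frame correspondent (Sahlqvist): forall x forall y forall z (Rxy & Rxz -> exists w (Ryw & Rzw)) — i.e. convergence.
G1: satisfies the condition.
G2: fails — Rsv and Rsu but v and u have no common successor.
G3: fails — R04 and R03 but 4 and 3 have no common successor.
G4: fails — R34 and R30 but 4 and 0 have no common successor.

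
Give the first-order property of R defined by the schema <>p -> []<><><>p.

forall x forall y forall z ((xRy & xRz) -> exists w (y = w & z R^3 w))

This is a Sahlqvist (Geach-type) schema ◇^1□^0p → □^1◇^3p.
Minimal-valuation argument: fix x; take any y with xR^1y and any z with xR^1z. Set V(p) to the set of worlds R-reachable from y in exactly 0 steps. Then □^0p holds at y, so the antecedent holds at x; validity forces ◇^3p at z, giving a w with zR^3w and yR^0w.
First-order correspondent: forall x forall y forall z ((xRy & xRz) -> exists w (y = w & z R^3 w)).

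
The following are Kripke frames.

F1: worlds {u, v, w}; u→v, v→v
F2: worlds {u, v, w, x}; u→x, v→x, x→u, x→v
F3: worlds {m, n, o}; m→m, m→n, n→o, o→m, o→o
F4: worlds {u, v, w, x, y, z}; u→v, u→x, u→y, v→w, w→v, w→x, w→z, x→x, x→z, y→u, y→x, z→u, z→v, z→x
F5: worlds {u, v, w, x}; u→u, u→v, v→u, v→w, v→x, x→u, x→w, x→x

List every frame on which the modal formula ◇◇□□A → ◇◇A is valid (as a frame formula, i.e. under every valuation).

This is the axiom for a generalized confluence (Geach) condition; its first-order frame correspondent is ∀x ∀y (xR²y → ∃w (yR²w ∧ xR²w)).
F1: holds.
F2: holds.
F3: holds.
F4: holds.
F5: fails — uR²w but no t with wR²t and uR²t.

F1, F2, F3, F4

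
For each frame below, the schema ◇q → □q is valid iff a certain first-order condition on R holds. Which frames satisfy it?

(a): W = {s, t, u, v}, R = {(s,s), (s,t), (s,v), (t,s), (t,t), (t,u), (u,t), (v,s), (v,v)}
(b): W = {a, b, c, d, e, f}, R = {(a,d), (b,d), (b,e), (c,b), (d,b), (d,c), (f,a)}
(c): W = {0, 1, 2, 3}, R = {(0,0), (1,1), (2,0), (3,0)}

Frame correspondent (Sahlqvist): ∀x ∀y ∀z (Rxy ∧ Rxz → y = z) — i.e. partial functionality.
(a): fails — s sees both s and t.
(b): fails — b sees both d and e.
(c): holds.

(c)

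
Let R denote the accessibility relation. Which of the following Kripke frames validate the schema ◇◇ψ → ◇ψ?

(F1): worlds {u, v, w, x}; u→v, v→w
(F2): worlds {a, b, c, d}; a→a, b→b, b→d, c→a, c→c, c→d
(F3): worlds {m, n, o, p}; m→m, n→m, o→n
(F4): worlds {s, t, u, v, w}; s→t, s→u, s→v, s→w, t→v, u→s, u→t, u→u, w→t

(F2)

Frame correspondent (Sahlqvist): ∀x ∀y ∀z (Rxy ∧ Ryz → Rxz) — i.e. transitivity.
(F1): fails — Ruv and Rvw but not Ruw.
(F2): holds.
(F3): fails — Ron and Rnm but not Rom.
(F4): fails — Rwt and Rtv but not Rwv.
Valid on: (F2).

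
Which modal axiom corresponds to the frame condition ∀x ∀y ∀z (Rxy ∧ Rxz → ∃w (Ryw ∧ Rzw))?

This is convergence; the standard corresponding axiom is .2: ◇□s → □◇s.
Suppose ◇□s→□◇s is valid. Take Rxy, Rxz and set V(s)={w : Ryw}. Then □s at y so ◇□s at x, so □◇s at x, so ◇s at z, giving w with Rzw and Ryw.

◇□s → □◇s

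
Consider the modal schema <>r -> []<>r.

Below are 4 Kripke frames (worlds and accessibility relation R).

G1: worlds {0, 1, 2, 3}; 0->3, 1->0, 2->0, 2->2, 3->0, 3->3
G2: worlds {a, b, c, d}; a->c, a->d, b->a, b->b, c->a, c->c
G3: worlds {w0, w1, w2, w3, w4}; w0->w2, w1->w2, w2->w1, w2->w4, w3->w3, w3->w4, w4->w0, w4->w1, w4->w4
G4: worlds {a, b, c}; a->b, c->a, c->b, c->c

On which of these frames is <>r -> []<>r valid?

none

This is the axiom for the Euclidean property; its first-order frame correspondent is forall x forall y forall z (Rxy & Rxz -> Ryz).
G1: fails — R10 and R10 but not R00.
G2: fails — Rac and Rad but not Rcd.
G3: fails — Rw0w2 and Rw0w2 but not Rw2w2.
G4: fails — Rab and Rab but not Rbb.
Valid on no frame.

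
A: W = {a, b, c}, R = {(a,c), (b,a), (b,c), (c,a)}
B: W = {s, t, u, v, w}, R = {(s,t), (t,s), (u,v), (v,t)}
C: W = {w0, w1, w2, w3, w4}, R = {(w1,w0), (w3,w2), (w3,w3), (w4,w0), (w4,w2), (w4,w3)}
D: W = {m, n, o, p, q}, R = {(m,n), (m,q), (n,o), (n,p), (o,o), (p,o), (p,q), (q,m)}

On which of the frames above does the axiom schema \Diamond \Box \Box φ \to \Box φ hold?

This is the axiom for a generalized confluence (Geach) condition; its first-order frame correspondent is \forall x \forall y \forall z ((xRy \wedge xRz) \to \exists w (y R^2 w \wedge z = w)).
A: fails — bRa, bRc but no w with aR²w and c=w.
B: fails — uRv, uRv but no w* with vR²w* and v=w*.
C: fails — w1Rw0, w1Rw0 but no w with w0R²w and w0=w.
D: fails — mRn, mRn but no w with nR²w and n=w.
Valid on no frame.

none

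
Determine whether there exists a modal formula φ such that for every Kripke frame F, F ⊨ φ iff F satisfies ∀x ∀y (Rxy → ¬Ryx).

Not definable by any modal formula

If a class were modally definable it would be closed under surjective bounded morphisms (Goldblatt–Thomason).
The 5-cycle (worlds w0,w1,w2,w3,w4 with w0→w1→w2→w3→w4→w0) is asymmetric. Mapping every world to a single reflexive point • is a surjective bounded morphism, and the reflexive point is not asymmetric (R•• but asymmetry requires ¬R••).
So no modal formula (or set of formulas) defines exactly the asymmetric frames.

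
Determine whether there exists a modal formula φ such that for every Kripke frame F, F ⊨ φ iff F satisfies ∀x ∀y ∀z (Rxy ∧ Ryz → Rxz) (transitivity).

Yes — defined by □q → □□q

This is a Sahlqvist condition; the 4 axiom □q → □□q defines it.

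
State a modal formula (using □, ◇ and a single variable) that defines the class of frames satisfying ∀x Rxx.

□q → q

This is reflexivity; the standard corresponding axiom is T: □q → q.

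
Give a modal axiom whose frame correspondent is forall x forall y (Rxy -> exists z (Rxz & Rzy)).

□□s → □s

This is density; the standard corresponding axiom is C4: □□s → □s.
Suppose □□s→□s is valid. Take Rxy and set V(s)={w : xR²w}. Then □□s at x, so □s at x, so s at y, i.e. ∃z(Rxz∧Rzy).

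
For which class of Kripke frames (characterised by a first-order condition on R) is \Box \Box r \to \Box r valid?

Suppose □□r→□r is valid. Take Rxy and set V(r)={w : xR²w}. Then □□r at x, so □r at x, so r at y, i.e. ∃z(Rxz∧Rzy).
Conversely, any frame satisfying \forall x \forall y (Rxy \to \exists z (Rxz \wedge Rzy)) validates the schema.
So the correspondent is density.

density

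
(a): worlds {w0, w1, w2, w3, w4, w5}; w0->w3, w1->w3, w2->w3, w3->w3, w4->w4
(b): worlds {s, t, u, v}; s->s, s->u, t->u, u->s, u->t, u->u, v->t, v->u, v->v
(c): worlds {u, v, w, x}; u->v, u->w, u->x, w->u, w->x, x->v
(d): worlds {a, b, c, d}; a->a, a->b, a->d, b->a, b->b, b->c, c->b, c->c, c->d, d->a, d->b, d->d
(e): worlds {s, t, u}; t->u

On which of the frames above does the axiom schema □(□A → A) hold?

The schema corresponds to shift-reflexivity: ∀x ∀y (Rxy → Ryy).
(a): ✓.
(b): fails — Rut but not Rtt.
(c): fails — Ruv but not Rvv.
(d): ✓.
(e): fails — Rtu but not Ruu.
Valid on: (a), (d).

(a), (d)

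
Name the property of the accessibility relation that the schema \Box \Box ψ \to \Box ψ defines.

Suppose □□ψ→□ψ is valid. Take Rxy and set V(ψ)={w : xR²w}. Then □□ψ at x, so □ψ at x, so ψ at y, i.e. ∃z(Rxz∧Rzy).

Density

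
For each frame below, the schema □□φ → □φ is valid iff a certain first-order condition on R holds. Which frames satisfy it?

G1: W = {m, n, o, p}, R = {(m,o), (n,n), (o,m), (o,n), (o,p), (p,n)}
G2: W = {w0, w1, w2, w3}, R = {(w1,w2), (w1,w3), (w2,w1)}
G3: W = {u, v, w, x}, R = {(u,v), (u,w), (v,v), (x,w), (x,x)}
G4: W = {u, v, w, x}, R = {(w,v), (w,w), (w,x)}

The schema corresponds to density: ∀x ∀y (Rxy → ∃z (Rxz ∧ Rzy)).
G1: fails — Rom but no z with Roz and Rzm.
G2: fails — Rw1w2 but no z with Rw1z and Rzw2.
G3: fails — Ruw but no z with Ruz and Rzw.
G4: ✓.

G4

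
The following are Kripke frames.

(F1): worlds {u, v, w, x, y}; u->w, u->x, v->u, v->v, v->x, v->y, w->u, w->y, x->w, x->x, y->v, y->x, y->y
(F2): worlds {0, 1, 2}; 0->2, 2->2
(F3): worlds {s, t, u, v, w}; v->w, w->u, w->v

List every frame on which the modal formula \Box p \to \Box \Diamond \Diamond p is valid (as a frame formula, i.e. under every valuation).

The schema corresponds to a generalized confluence (Geach) condition: \forall x \forall z (xRz \to \exists w (xRw \wedge z R^2 w)).
(F1): satisfies the condition.
(F2): satisfies the condition.
(F3): fails — wRu but no w* with wRw* and uR²w*.
Valid on: (F1), (F2).

(F1), (F2)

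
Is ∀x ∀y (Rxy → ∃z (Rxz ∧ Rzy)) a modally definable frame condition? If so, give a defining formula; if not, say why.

Definable; □□r → □r defines it

This is a Sahlqvist condition; the C4 axiom □□r → □r defines it.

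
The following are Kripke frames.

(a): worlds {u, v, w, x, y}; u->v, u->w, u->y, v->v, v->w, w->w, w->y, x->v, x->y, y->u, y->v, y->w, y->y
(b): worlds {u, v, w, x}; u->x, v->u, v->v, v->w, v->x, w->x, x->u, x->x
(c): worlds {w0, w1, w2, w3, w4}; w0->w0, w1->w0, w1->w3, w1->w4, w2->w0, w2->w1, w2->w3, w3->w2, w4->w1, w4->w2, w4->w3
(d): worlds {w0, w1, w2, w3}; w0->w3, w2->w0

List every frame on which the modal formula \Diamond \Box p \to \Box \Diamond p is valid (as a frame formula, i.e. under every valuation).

(a), (b)

This is the axiom for convergence; its first-order frame correspondent is \forall x \forall y \forall z (Rxy \wedge Rxz \to \exists w (Ryw \wedge Rzw)).
(a): condition met.
(b): condition met.
(c): fails — Rw1w0 and Rw1w3 but w0 and w3 have no common successor.
(d): fails — Rw0w3 and Rw0w3 but w3 and w3 have no common successor.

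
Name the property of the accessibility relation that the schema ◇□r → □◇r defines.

Suppose ◇□r→□◇r is valid. Take Rxy, Rxz and set V(r)={w : Ryw}. Then □r at y so ◇□r at x, so □◇r at x, so ◇r at z, giving w with Rzw and Ryw.

convergence: ∀x ∀y ∀z (Rxy ∧ Rxz → ∃w (Ryw ∧ Rzw))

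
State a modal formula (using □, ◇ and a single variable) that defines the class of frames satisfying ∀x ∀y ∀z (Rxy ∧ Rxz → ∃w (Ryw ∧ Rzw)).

◇□p → □◇p

The condition is convergence. The .2 schema ◇□p → □◇p defines it.
Suppose ◇□p→□◇p is valid. Take Rxy, Rxz and set V(p)={w : Ryw}. Then □p at y so ◇□p at x, so □◇p at x, so ◇p at z, giving w with Rzw and Ryw.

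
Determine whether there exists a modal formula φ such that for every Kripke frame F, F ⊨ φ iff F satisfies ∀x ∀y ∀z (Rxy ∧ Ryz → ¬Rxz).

Not modally definable

Modal frame validity is preserved under surjective bounded morphisms.
The 5-cycle (worlds w0,w1,w2,w3,w4 with w0→w1→w2→w3→w4→w0) is intransitive. Mapping every world to a single reflexive point • is a surjective bounded morphism; the reflexive point is not intransitive (R••∧R•• but R••).
Hence intransitivity is not modally definable.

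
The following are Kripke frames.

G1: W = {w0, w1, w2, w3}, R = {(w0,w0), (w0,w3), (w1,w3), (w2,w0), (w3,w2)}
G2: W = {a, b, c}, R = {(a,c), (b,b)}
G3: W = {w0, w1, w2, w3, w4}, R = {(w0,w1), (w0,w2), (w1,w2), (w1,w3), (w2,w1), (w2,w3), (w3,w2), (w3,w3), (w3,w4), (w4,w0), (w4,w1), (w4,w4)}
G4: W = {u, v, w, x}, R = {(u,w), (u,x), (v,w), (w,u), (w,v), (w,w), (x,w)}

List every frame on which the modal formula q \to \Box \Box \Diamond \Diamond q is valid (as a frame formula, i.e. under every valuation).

G2

This is the axiom for a generalized confluence (Geach) condition; its first-order frame correspondent is \forall x \forall z (x R^2 z \to \exists w (x = w \wedge z R^2 w)).
G1: fails — w1R²w2 but no w with w1=w and w2R²w.
G2: ✓.
G3: fails — w0R²w1 but no w with w0=w and w1R²w.
G4: fails — xR²u but no t with x=t and uR²t.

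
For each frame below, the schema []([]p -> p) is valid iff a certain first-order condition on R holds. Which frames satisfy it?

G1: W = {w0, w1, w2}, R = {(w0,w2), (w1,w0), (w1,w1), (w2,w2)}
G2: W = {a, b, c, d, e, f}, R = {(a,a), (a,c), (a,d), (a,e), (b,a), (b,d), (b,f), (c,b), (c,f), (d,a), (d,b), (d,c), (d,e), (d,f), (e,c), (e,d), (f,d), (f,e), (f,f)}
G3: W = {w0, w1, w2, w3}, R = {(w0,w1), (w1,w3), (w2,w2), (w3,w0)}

The schema corresponds to shift-reflexivity: forall x forall y (Rxy -> Ryy).
G1: fails — Rw1w0 but not Rw0w0.
G2: fails — Rae but not Ree.
G3: fails — Rw0w1 but not Rw1w1.
Valid on no frame.

none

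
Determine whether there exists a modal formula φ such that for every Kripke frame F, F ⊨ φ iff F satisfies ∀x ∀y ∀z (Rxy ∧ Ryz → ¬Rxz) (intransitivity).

Any modally definable frame class is closed under surjective bounded morphisms.
The 3-cycle (worlds w0,w1,w2 with w0→w1→w2→w0) is intransitive. Mapping every world to a single reflexive point • is a surjective bounded morphism; the reflexive point is not intransitive (R••∧R•• but R••).
So no modal formula (or set of formulas) defines exactly the intransitive frames.

Not definable by any modal formula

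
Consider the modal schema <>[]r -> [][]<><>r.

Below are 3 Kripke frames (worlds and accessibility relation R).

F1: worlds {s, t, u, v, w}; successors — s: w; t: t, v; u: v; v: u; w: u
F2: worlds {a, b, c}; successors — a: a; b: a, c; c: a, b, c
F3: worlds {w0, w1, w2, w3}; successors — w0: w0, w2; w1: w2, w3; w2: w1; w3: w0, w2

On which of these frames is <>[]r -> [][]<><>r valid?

This is the axiom for a generalized confluence (Geach) condition; its first-order frame correspondent is forall x forall y forall z ((xRy & x R^2 z) -> exists w (yRw & z R^2 w)).
F1: fails — tRt, tR²u but no w* with tRw* and uR²w*.
F2: holds.
F3: fails — w0Rw2, w0R²w2 but no w with w2Rw and w2R²w.
Valid on: F2.

F2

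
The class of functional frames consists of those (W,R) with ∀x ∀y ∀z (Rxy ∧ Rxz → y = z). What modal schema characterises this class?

This is partial functionality; the standard corresponding axiom is CD: ◇r → □r.
Suppose ◇r→□r is valid. Take Rxy, Rxz and set V(r)={y}. Then ◇r at x, so □r at x, so r at z, i.e. z=y.

◇r → □r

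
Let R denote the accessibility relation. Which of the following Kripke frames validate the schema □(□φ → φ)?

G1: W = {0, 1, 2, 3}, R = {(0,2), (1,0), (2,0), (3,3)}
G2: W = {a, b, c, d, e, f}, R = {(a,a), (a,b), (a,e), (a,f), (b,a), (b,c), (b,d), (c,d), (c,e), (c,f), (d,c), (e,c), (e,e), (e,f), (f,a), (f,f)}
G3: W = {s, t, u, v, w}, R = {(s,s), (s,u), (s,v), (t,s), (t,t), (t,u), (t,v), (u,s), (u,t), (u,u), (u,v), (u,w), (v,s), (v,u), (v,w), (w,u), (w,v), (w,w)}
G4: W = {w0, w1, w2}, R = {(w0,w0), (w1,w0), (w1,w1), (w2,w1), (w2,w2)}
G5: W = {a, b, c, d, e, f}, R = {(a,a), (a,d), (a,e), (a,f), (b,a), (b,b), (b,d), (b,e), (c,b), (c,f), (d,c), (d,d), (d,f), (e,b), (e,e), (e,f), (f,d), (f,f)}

The schema corresponds to shift-reflexivity: ∀x ∀y (Rxy → Ryy).
G1: fails — R10 but not R00.
G2: fails — Rbc but not Rcc.
G3: fails — Ruv but not Rvv.
G4: satisfies the condition.
G5: fails — Rdc but not Rcc.

G4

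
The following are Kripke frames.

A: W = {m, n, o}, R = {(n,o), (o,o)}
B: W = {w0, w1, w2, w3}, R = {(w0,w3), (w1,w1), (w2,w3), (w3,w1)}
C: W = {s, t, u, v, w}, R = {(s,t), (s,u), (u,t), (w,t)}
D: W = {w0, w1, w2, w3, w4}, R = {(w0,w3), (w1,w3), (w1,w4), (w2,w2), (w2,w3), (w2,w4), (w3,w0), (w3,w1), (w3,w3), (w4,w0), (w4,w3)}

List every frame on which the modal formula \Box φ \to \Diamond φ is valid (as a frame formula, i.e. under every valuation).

Frame correspondent (Sahlqvist): \forall x \exists y Rxy — i.e. seriality.
A: fails — world m has no successor.
B: satisfies the condition.
C: fails — world t has no successor.
D: satisfies the condition.
Valid on: B, D.

B, D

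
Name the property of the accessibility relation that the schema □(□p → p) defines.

This is the T□ axiom.
It corresponds to shift-reflexivity: ∀x ∀y (Rxy → Ryy).

Shift-reflexivity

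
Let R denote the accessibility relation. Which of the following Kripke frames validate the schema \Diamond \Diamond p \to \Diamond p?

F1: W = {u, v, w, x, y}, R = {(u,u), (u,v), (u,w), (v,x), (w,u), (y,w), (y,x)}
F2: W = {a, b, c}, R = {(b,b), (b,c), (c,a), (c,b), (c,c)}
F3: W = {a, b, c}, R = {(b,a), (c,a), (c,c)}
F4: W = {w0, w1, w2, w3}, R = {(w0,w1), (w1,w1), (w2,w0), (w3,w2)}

F3

Frame correspondent (Sahlqvist): \forall x \forall y \forall z (Rxy \wedge Ryz \to Rxz) — i.e. transitivity.
F1: fails — Ruv and Rvx but not Rux.
F2: fails — Rbc and Rca but not Rba.
F3: holds.
F4: fails — Rw3w2 and Rw2w0 but not Rw3w0.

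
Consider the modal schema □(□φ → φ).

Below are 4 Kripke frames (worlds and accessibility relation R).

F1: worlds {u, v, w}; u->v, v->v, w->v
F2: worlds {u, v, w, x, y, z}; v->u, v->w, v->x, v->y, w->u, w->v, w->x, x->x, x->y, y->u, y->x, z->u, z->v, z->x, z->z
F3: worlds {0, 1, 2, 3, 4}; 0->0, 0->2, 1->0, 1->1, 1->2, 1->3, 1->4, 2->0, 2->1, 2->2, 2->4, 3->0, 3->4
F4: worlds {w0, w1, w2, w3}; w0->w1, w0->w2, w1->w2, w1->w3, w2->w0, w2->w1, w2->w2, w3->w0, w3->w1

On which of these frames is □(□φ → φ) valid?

The schema corresponds to shift-reflexivity: ∀x ∀y (Rxy → Ryy).
F1: holds.
F2: fails — Rwu but not Ruu.
F3: fails — R34 but not R44.
F4: fails — Rw3w1 but not Rw1w1.

F1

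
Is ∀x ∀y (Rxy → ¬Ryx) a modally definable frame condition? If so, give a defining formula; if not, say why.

If a class were modally definable it would be closed under surjective bounded morphisms (Goldblatt–Thomason).
The 4-cycle (worlds w0,w1,w2,w3 with w0→w1→w2→w3→w0) is asymmetric. Mapping every world to a single reflexive point • is a surjective bounded morphism, and the reflexive point is not asymmetric (R•• but asymmetry requires ¬R••).
Hence asymmetry is not modally definable.

Not modally definable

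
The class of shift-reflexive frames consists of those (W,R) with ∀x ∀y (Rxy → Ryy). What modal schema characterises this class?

□(□r → r)

A defining formula is □(□r → r) (the T□ axiom).
Suppose □(□r→r) is valid. Take Rxy and set V(r)={w : Ryw}. Then at y, □r holds; since □(□r→r) at x, □r→r at y, so r at y, i.e. Ryy.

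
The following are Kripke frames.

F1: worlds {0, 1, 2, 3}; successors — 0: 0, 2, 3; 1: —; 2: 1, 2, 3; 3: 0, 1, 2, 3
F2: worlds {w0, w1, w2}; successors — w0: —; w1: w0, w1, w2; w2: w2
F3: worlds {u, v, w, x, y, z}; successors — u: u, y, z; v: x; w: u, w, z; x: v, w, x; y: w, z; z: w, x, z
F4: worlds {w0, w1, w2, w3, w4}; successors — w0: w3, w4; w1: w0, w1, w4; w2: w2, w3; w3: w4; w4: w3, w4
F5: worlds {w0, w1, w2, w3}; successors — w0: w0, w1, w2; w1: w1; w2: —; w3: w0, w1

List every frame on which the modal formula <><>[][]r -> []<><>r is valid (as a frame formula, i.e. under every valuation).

Frame correspondent (Sahlqvist): forall x forall y forall z ((x R^2 y & xRz) -> exists w (y R^2 w & z R^2 w)) — i.e. a generalized confluence (Geach) condition.
F1: fails — 0R²1, 0R0 but no w with 1R²w and 0R²w.
F2: fails — w1R²w0, w1Rw0 but no w with w0R²w and w0R²w.
F3: holds.
F4: holds.
F5: fails — w0R²w0, w0Rw2 but no w with w0R²w and w2R²w.

F3, F4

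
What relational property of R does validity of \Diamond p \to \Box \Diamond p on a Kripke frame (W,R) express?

Suppose ◇p→□◇p is valid. Take Rxy, Rxz and set V(p)={y}. Then ◇p at x, so □◇p at x, so ◇p at z, so some w with Rzw has p; w=y, i.e. Rzy. By symmetry of the argument, Ryz.
Conversely, any frame satisfying \forall x \forall y \forall z (Rxy \wedge Rxz \to Ryz) validates the schema.
So the correspondent is the Euclidean property.

The Euclidean property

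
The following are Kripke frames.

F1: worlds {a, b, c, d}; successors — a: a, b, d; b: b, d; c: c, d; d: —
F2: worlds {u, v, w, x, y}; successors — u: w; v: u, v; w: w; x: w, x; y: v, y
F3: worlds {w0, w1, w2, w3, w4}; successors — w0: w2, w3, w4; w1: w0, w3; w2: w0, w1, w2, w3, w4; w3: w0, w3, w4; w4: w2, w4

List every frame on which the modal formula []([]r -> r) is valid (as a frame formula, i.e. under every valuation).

none

The schema corresponds to shift-reflexivity: forall x forall y (Rxy -> Ryy).
F1: fails — Rcd but not Rdd.
F2: fails — Rvu but not Ruu.
F3: fails — Rw1w0 but not Rw0w0.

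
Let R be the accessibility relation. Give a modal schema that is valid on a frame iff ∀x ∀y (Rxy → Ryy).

□(□p → p)

A defining formula is □(□p → p) (the T□ axiom).
Suppose □(□p→p) is valid. Take Rxy and set V(p)={w : Ryw}. Then at y, □p holds; since □(□p→p) at x, □p→p at y, so p at y, i.e. Ryy.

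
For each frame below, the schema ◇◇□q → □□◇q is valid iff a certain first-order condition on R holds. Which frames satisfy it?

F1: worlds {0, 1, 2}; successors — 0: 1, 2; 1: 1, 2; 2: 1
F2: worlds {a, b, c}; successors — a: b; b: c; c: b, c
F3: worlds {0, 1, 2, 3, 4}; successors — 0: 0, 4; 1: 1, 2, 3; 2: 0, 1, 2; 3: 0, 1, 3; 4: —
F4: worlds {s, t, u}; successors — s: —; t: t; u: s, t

The schema corresponds to a generalized confluence (Geach) condition: ∀x ∀y ∀z ((xR²y ∧ xR²z) → ∃w (yRw ∧ zRw)).
F1: holds.
F2: holds.
F3: fails — 0R²0, 0R²4 but no w with 0Rw and 4Rw.
F4: holds.
Valid on: F1, F2, F4.

F1, F2, F4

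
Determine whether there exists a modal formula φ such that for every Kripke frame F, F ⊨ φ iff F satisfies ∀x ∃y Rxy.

The condition is seriality. A defining modal formula is □r → ◇r.
Suppose □r→◇r is valid. At any x set V(r)=W. Then □r at x, so ◇r at x, so x has a successor.

Yes — defined by □r → ◇r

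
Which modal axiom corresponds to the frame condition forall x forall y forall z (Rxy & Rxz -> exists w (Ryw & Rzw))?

The condition is convergence. The .2 schema ◇□ψ → □◇ψ defines it.
Suppose ◇□ψ→□◇ψ is valid. Take Rxy, Rxz and set V(ψ)={w : Ryw}. Then □ψ at y so ◇□ψ at x, so □◇ψ at x, so ◇ψ at z, giving w with Rzw and Ryw.

◇□ψ → □◇ψ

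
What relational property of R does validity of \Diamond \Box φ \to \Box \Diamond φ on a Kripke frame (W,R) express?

Suppose ◇□φ→□◇φ is valid. Take Rxy, Rxz and set V(φ)={w : Ryw}. Then □φ at y so ◇□φ at x, so □◇φ at x, so ◇φ at z, giving w with Rzw and Ryw.

convergence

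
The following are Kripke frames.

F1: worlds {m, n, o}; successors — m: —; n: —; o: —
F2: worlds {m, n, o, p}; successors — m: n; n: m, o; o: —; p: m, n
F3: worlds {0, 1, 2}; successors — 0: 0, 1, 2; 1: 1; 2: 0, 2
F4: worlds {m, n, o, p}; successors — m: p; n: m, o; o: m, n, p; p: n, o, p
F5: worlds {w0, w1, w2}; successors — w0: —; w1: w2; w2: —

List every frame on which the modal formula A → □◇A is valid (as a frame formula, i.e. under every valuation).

This is the axiom for symmetry; its first-order frame correspondent is ∀x ∀y (Rxy → Ryx).
F1: ✓.
F2: fails — Rpm but not Rmp.
F3: fails — R01 but not R10.
F4: fails — Rom but not Rmo.
F5: fails — Rw1w2 but not Rw2w1.

F1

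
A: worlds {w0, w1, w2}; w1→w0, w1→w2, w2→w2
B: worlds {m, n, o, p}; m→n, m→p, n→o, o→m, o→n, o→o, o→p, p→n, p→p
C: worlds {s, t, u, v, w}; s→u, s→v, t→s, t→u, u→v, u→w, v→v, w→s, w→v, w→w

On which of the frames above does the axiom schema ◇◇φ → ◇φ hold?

A

Frame correspondent (Sahlqvist): ∀x ∀y ∀z (Rxy ∧ Ryz → Rxz) — i.e. transitivity.
A: ✓.
B: fails — Rpn and Rno but not Rpo.
C: fails — Ruw and Rws but not Rus.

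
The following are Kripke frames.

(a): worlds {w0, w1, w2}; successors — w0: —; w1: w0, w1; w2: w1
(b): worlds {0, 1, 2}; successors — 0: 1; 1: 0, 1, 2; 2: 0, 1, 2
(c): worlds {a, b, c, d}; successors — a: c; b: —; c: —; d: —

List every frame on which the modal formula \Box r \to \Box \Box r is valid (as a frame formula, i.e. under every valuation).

(c)

This is the axiom for transitivity; its first-order frame correspondent is \forall x \forall y \forall z (Rxy \wedge Ryz \to Rxz).
(a): fails — Rw2w1 and Rw1w0 but not Rw2w0.
(b): fails — R01 and R10 but not R00.
(c): satisfies the condition.
Valid on: (c).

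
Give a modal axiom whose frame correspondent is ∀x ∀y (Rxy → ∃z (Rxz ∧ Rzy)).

□□p → □p

This is density; the standard corresponding axiom is C4: □□p → □p.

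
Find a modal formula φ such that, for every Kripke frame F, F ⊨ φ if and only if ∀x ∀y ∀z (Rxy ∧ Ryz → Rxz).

The condition is transitivity. The 4 schema □p → □□p defines it.

□p → □□p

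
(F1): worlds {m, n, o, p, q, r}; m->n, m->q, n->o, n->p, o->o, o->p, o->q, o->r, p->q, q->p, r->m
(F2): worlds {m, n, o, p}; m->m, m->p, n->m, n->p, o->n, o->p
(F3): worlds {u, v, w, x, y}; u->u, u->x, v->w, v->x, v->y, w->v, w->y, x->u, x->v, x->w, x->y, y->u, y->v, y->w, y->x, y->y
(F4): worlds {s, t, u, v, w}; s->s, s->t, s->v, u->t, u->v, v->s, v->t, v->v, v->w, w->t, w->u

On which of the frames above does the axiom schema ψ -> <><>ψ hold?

This is the axiom for a generalized confluence (Geach) condition; its first-order frame correspondent is forall x exists w (x = w & x R^2 w).
(F1): fails — at m but no w with m=w and mR²w.
(F2): fails — at n but no w with n=w and nR²w.
(F3): condition met.
(F4): fails — at t but no w* with t=w* and tR²w*.

(F3)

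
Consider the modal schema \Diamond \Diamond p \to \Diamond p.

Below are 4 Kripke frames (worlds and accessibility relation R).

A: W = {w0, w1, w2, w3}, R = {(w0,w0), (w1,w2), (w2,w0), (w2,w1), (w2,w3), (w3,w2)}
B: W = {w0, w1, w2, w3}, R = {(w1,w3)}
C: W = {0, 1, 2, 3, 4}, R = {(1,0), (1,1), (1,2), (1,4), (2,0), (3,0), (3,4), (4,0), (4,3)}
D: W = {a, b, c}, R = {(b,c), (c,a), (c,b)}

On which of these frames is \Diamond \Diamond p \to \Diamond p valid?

The schema corresponds to a generalized confluence (Geach) condition: \forall x \forall y (x R^2 y \to \exists w (y = w \wedge xRw)).
A: fails — w1R²w0 but no w with w0=w and w1Rw.
B: satisfies the condition.
C: fails — 1R²3 but no w with 3=w and 1Rw.
D: fails — bR²a but no w with a=w and bRw.

B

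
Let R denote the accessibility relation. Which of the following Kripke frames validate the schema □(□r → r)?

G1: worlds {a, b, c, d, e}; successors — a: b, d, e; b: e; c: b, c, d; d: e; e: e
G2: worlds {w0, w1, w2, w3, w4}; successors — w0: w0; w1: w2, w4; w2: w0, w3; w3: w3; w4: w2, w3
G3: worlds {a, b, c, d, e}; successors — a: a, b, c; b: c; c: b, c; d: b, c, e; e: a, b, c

This is the axiom for shift-reflexivity; its first-order frame correspondent is ∀x ∀y (Rxy → Ryy).
G1: fails — Rcd but not Rdd.
G2: fails — Rw1w2 but not Rw2w2.
G3: fails — Rde but not Ree.

none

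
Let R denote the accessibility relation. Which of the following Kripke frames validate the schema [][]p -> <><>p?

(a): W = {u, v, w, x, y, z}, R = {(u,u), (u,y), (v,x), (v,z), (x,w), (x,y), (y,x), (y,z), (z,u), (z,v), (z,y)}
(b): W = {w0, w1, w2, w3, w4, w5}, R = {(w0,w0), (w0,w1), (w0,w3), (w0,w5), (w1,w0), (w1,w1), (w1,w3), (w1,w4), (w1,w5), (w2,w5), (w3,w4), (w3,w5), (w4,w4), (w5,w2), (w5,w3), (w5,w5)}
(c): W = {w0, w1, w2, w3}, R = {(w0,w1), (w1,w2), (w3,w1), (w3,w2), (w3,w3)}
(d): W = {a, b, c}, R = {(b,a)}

The schema corresponds to a generalized confluence (Geach) condition: forall x exists w (x R^2 w & x R^2 w).
(a): fails — at w but no t with wR²t and wR²t.
(b): ✓.
(c): fails — at w1 but no w with w1R²w and w1R²w.
(d): fails — at a but no w with aR²w and aR²w.

(b)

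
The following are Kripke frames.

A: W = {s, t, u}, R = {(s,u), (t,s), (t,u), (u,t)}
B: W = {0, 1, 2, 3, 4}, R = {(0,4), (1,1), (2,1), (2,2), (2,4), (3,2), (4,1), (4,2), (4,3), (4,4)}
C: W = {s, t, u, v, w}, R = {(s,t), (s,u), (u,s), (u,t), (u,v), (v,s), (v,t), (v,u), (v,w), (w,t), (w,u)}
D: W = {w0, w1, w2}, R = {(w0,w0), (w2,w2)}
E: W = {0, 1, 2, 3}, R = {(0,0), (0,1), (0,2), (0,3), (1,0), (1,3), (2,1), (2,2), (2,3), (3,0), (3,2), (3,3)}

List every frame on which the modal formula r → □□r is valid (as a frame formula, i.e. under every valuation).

Frame correspondent (Sahlqvist): ∀x ∀z (xR²z → ∃w (x = w ∧ z = w)) — i.e. a generalized confluence (Geach) condition.
A: fails — sR²t but s ≠ t.
B: fails — 0R²1 but 0 ≠ 1.
C: fails — sR²t but s ≠ t.
D: holds.
E: fails — 0R²1 but 0 ≠ 1.

D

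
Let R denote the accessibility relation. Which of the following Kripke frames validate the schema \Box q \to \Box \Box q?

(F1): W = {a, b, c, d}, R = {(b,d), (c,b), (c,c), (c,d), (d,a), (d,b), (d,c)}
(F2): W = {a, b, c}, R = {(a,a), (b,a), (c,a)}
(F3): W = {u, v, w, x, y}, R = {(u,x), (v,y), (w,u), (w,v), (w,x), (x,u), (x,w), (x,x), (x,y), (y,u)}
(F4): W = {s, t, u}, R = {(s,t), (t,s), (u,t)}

(F2)

The schema corresponds to transitivity: \forall x \forall y \forall z (Rxy \wedge Ryz \to Rxz).
(F1): fails — Rcd and Rda but not Rca.
(F2): satisfies the condition.
(F3): fails — Rxw and Rwv but not Rxv.
(F4): fails — Rts and Rst but not Rtt.
Valid on: (F2).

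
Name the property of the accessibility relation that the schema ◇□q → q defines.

Replacing q by ¬q and contraposing gives the equivalent schema q → □◇q.
Suppose q→□◇q is valid. Take Rxy and set V(q)={x}. Then q at x, so □◇q at x, so ◇q at y, so some z with Ryz has q; z=x, i.e. Ryx.

Symmetry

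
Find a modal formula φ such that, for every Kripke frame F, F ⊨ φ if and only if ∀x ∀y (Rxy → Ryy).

This is shift-reflexivity; the standard corresponding axiom is T□: □(□p → p).

□(□p → p)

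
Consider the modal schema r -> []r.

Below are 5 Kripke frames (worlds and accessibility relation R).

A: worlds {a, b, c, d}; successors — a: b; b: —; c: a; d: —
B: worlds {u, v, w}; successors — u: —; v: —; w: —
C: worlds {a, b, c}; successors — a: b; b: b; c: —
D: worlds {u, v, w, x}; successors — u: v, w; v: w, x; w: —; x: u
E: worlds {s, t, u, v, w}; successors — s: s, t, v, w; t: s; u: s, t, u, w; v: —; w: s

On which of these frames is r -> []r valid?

This is the axiom for a generalized confluence (Geach) condition; its first-order frame correspondent is forall x forall z (xRz -> exists w (x = w & z = w)).
A: fails — aRb but a ≠ b.
B: holds.
C: fails — aRb but a ≠ b.
D: fails — uRv but u ≠ v.
E: fails — sRt but s ≠ t.
Valid on: B.

B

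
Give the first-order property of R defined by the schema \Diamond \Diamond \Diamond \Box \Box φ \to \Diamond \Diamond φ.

\forall x \forall y (x R^3 y \to \exists w (y R^2 w \wedge x R^2 w))

This is a Sahlqvist (Geach-type) schema ◇^3□^2φ → □^0◇^2φ.
First-order correspondent: \forall x \forall y (x R^3 y \to \exists w (y R^2 w \wedge x R^2 w)).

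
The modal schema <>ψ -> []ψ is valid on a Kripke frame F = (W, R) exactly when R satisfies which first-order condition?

Suppose ◇ψ→□ψ is valid. Take Rxy, Rxz and set V(ψ)={y}. Then ◇ψ at x, so □ψ at x, so ψ at z, i.e. z=y.

partial functionality: forall x forall y forall z (Rxy & Rxz -> y = z)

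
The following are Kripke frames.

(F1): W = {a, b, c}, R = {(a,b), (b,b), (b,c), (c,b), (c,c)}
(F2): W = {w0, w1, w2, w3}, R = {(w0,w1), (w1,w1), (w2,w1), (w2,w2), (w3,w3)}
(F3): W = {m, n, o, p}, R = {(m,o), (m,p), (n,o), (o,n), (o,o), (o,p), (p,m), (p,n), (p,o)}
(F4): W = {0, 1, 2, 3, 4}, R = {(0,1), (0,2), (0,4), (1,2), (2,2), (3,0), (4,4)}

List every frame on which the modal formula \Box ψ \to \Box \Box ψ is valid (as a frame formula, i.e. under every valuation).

Frame correspondent (Sahlqvist): \forall x \forall y \forall z (Rxy \wedge Ryz \to Rxz) — i.e. transitivity.
(F1): fails — Rab and Rbc but not Rac.
(F2): ✓.
(F3): fails — Rop and Rpm but not Rom.
(F4): fails — R30 and R02 but not R32.

(F2)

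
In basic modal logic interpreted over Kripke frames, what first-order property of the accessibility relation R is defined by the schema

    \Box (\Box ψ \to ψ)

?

shift-reflexivity

Suppose □(□ψ→ψ) is valid. Take Rxy and set V(ψ)={w : Ryw}. Then at y, □ψ holds; since □(□ψ→ψ) at x, □ψ→ψ at y, so ψ at y, i.e. Ryy.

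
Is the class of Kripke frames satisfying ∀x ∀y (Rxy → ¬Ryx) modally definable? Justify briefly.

Not modally definable

If a class were modally definable it would be closed under surjective bounded morphisms (Goldblatt–Thomason).
The 3-cycle (worlds s,t,u with s→t→u→s) is asymmetric. Mapping every world to a single reflexive point • is a surjective bounded morphism, and the reflexive point is not asymmetric (R•• but asymmetry requires ¬R••).
Hence asymmetry is not modally definable.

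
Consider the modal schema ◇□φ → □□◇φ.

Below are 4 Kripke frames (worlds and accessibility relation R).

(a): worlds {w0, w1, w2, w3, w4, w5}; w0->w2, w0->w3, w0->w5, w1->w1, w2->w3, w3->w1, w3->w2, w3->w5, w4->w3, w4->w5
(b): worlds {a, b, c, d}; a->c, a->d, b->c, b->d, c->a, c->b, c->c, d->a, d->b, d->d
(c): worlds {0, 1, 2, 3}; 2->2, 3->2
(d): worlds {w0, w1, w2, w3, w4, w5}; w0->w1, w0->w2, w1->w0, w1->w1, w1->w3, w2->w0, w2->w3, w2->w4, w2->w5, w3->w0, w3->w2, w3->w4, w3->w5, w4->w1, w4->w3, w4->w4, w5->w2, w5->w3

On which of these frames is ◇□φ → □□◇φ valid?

(b), (c)

The schema corresponds to a generalized confluence (Geach) condition: ∀x ∀y ∀z ((xRy ∧ xR²z) → ∃w (yRw ∧ zRw)).
(a): fails — w0Rw2, w0R²w1 but no w with w2Rw and w1Rw.
(b): holds.
(c): holds.
(d): fails — w0Rw2, w0R²w0 but no w with w2Rw and w0Rw.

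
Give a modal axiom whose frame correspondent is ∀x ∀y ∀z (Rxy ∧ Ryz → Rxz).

A defining formula is □ψ → □□ψ (the 4 axiom).

□ψ → □□ψ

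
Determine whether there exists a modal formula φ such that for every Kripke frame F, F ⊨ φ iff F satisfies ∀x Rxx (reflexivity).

Yes — defined by □r → r

The condition is reflexivity. A defining modal formula is □r → r.
Suppose □r→r is valid. At any x set V(r)={w : Rxw}. Then □r holds at x, so r holds at x, i.e. Rxx.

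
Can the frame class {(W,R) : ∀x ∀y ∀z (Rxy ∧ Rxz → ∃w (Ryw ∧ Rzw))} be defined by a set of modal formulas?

Definable; ◇□p → □◇p defines it

Yes: it is convergence, defined by the .2 schema ◇□p → □◇p.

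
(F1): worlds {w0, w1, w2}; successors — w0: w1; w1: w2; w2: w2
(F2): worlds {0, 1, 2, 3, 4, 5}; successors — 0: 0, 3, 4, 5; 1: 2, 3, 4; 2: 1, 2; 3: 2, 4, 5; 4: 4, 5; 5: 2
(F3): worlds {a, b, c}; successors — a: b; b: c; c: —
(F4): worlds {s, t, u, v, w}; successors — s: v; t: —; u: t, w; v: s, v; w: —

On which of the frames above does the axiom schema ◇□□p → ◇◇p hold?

(F1), (F2)

The schema corresponds to a generalized confluence (Geach) condition: ∀x ∀y (xRy → ∃w (yR²w ∧ xR²w)).
(F1): condition met.
(F2): condition met.
(F3): fails — aRb but no w with bR²w and aR²w.
(F4): fails — uRt but no w* with tR²w* and uR²w*.
Valid on: (F1), (F2).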